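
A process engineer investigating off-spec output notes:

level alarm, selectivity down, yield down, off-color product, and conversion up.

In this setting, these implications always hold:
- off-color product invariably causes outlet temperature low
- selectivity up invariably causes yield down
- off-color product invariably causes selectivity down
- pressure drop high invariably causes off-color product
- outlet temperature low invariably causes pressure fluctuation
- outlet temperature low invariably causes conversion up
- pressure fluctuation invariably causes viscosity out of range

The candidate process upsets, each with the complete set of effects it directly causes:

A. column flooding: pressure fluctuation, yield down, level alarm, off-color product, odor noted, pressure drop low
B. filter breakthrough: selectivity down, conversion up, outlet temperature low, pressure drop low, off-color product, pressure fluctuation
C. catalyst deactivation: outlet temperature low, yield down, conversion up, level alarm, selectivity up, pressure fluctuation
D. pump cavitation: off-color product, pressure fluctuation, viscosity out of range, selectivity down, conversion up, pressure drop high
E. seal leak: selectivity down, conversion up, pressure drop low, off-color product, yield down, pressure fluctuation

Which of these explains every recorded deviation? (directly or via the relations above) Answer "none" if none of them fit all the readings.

Checking each candidate against the observations:
(A) column flooding — level alarm match; selectivity down match (via off-color product → selectivity down); yield down match; off-color product match; conversion up match (via off-color product → outlet temperature low → conversion up)
(B) filter breakthrough — does not account for level alarm, yield down
(C) catalyst deactivation — level alarm match; selectivity down miss; yield down match; off-color product miss; conversion up match
(D) pump cavitation — does not account for level alarm, yield down
(E) seal leak — does not account for level alarm
(A) is the only candidate with no mismatches.

A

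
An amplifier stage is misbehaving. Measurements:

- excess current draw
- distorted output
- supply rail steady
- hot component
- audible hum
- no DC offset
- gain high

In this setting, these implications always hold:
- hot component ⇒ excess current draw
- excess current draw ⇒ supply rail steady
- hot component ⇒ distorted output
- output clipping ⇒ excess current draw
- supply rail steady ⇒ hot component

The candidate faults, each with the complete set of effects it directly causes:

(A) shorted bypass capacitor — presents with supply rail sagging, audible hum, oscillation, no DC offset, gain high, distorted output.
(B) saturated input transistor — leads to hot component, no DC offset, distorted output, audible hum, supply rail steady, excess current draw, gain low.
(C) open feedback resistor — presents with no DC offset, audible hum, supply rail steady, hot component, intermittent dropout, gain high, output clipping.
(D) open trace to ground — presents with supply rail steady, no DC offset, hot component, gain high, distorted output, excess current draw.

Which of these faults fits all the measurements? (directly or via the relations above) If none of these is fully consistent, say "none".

For each candidate, compare predicted effects to what was observed:
(A) shorted bypass capacitor — excess current draw ✗; distorted output ✓; supply rail steady ✗; hot component ✗; audible hum ✓; no DC offset ✓; gain high ✓
(B) saturated input transistor — fails on gain high (predicts gain low, not gain high)
(C) open feedback resistor — excess current draw ✓ (through output clipping → excess current draw); distorted output ✓ (through hot component → distorted output); supply rail steady ✓; hot component ✓; audible hum ✓; no DC offset ✓; gain high ✓
(D) open trace to ground — does not account for audible hum
(C) alone accounts for all the evidence.

C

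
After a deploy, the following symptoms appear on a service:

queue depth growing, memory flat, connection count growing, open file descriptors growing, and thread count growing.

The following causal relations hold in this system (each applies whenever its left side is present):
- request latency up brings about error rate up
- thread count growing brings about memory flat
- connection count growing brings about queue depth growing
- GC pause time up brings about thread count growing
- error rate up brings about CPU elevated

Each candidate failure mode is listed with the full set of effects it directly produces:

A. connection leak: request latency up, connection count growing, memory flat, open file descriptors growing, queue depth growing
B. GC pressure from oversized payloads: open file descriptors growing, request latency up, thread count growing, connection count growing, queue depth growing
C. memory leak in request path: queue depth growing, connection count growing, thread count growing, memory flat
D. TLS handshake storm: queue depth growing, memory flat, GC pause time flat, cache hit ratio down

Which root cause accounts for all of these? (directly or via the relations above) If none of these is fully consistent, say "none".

Testing each hypothesis:
(A) connection leak — queue depth growing match; memory flat match; connection count growing match; open file descriptors growing match; thread count growing miss
(B) GC pressure from oversized payloads — accounts for every observation (memory flat by thread count growing → memory flat)
(C) memory leak in request path — does not account for open file descriptors growing
(D) TLS handshake storm — queue depth growing match; memory flat match; connection count growing miss; open file descriptors growing miss; thread count growing miss
Only (B) is consistent with every observation.

B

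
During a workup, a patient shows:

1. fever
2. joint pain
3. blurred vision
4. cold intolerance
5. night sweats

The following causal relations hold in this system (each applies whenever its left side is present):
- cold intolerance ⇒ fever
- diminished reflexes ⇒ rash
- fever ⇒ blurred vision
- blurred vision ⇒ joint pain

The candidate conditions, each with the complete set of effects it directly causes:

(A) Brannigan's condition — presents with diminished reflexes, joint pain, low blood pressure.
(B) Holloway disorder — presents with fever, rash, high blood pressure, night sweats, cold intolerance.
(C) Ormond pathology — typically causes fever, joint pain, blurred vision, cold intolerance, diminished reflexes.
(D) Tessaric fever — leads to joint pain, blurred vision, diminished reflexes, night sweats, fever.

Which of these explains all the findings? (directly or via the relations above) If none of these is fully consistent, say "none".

B

Testing each hypothesis:
(A) Brannigan's condition — does not account for fever, blurred vision, cold intolerance, night sweats
(B) Holloway disorder — fever +; joint pain + (via fever → blurred vision → joint pain); blurred vision + (via fever → blurred vision); cold intolerance +; night sweats +
(C) Ormond pathology — does not account for night sweats
(D) Tessaric fever — does not account for cold intolerance
(B) alone accounts for all the evidence.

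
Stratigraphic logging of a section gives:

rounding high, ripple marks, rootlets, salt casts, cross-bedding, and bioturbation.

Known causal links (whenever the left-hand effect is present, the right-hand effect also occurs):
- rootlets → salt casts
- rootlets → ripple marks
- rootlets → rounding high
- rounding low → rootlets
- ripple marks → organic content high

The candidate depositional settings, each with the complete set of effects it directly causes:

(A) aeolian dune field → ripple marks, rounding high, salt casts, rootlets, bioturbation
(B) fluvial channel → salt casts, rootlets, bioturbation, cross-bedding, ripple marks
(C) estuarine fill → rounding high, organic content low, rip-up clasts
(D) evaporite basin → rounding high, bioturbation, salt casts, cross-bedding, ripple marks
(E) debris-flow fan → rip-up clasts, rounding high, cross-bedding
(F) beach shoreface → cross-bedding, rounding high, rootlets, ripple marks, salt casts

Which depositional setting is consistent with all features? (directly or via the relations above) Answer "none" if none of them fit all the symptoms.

Per-candidate check:
(A) aeolian dune field — does not account for cross-bedding
(B) fluvial channel — accounts for every observation (rounding high via rootlets → rounding high)
(C) estuarine fill — rounding high match; ripple marks miss; rootlets miss; salt casts miss; cross-bedding miss; bioturbation miss
(D) evaporite basin — rounding high match; ripple marks match; rootlets miss; salt casts match; cross-bedding match; bioturbation match
(E) debris-flow fan — does not account for ripple marks, rootlets, salt casts, bioturbation
(F) beach shoreface — rounding high match; ripple marks match; rootlets match; salt casts match; cross-bedding match; bioturbation miss
Only (B) is consistent with every observation.

B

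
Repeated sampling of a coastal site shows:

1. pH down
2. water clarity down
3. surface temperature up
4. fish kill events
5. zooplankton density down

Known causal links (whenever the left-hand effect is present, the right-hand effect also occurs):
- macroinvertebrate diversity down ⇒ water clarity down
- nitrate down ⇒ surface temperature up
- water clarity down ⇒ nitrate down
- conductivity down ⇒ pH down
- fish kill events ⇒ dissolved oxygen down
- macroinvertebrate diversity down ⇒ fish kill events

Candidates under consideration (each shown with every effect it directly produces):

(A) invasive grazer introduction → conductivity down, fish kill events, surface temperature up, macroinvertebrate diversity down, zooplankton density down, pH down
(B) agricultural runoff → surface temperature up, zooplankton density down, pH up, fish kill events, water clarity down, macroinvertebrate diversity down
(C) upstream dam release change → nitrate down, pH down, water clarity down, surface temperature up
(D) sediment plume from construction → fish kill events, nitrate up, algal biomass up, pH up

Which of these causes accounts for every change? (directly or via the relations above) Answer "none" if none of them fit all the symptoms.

A

For each candidate, compare predicted effects to what was observed:
(A) invasive grazer introduction — pH down ✓; water clarity down ✓ (through macroinvertebrate diversity down → water clarity down); surface temperature up ✓; fish kill events ✓; zooplankton density down ✓
(B) agricultural runoff — fails on pH down (predicts pH up, not pH down)
(C) upstream dam release change — pH down ✓; water clarity down ✓; surface temperature up ✓; fish kill events ✗; zooplankton density down ✗
(D) sediment plume from construction — fails on pH down, water clarity down, surface temperature up, zooplankton density down (predicts pH up, not pH down)
Only (A) is consistent with every observation.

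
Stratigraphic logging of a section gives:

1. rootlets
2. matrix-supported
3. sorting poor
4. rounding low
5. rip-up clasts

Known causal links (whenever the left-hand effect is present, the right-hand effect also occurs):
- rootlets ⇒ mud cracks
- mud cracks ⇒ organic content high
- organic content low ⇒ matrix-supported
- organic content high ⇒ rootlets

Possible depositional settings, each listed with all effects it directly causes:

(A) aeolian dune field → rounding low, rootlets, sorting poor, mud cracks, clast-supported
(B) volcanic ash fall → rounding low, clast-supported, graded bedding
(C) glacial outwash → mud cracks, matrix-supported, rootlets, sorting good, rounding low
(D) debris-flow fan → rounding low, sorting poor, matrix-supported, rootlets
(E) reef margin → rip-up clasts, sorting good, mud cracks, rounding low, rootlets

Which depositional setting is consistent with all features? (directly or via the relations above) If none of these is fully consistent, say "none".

none

Testing each hypothesis:
(A) aeolian dune field — rootlets ✓; matrix-supported ✗; sorting poor ✓; rounding low ✓; rip-up clasts ✗
(B) volcanic ash fall — rootlets ✗; matrix-supported ✗; sorting poor ✗; rounding low ✓; rip-up clasts ✗
(C) glacial outwash — rootlets ✓; matrix-supported ✓; sorting poor ✗; rounding low ✓; rip-up clasts ✗
(D) debris-flow fan — rootlets ✓; matrix-supported ✓; sorting poor ✓; rounding low ✓; rip-up clasts ✗
(E) reef margin — rootlets ✓; matrix-supported ✗; sorting poor ✗; rounding low ✓; rip-up clasts ✓
No candidate is consistent with all observations.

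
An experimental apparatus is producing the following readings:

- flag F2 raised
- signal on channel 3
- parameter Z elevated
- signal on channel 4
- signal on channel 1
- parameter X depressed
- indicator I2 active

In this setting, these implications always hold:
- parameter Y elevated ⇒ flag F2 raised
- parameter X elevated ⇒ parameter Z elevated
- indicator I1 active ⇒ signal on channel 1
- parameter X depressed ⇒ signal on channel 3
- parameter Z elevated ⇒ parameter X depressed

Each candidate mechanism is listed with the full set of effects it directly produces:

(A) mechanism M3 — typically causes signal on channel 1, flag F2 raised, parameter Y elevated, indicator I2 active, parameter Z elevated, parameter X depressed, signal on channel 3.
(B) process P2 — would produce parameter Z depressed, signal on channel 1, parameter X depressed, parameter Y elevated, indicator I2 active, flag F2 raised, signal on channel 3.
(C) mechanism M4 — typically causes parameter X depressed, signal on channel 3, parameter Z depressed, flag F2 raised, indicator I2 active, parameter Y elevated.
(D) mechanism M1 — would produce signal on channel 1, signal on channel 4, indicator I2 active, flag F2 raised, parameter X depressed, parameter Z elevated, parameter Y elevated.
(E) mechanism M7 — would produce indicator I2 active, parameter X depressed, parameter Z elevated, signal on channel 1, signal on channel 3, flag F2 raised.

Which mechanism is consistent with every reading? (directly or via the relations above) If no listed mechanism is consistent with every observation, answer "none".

For each candidate, compare predicted effects to what was observed:
(A) mechanism M3 — flag F2 raised +; signal on channel 3 +; parameter Z elevated +; signal on channel 4 -; signal on channel 1 +; parameter X depressed +; indicator I2 active +
(B) process P2 — fails on parameter Z elevated, signal on channel 4 (predicts parameter Z depressed, not parameter Z elevated)
(C) mechanism M4 — flag F2 raised +; signal on channel 3 +; parameter Z elevated -; signal on channel 4 -; signal on channel 1 -; parameter X depressed +; indicator I2 active +
(D) mechanism M1 — flag F2 raised +; signal on channel 3 + (through parameter X depressed → signal on channel 3); parameter Z elevated +; signal on channel 4 +; signal on channel 1 +; parameter X depressed +; indicator I2 active +
(E) mechanism M7 — does not account for signal on channel 4
(D) is the only candidate with no mismatches.

D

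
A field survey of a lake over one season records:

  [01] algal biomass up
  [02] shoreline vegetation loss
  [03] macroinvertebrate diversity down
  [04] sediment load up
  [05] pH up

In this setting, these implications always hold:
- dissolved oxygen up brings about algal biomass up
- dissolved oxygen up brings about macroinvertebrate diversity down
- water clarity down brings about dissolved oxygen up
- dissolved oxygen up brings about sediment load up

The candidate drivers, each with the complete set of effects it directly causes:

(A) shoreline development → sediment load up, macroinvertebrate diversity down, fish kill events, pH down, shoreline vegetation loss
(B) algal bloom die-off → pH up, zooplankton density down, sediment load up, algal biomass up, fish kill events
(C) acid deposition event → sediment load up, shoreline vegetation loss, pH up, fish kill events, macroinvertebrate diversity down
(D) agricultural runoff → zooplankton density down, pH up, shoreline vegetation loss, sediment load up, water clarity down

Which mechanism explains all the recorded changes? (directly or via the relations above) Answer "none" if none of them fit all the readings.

For each candidate, compare predicted effects to what was observed:
(A) shoreline development — algal biomass up NO; shoreline vegetation loss yes; macroinvertebrate diversity down yes; sediment load up yes; pH up NO
(B) algal bloom die-off — does not account for shoreline vegetation loss, macroinvertebrate diversity down
(C) acid deposition event — algal biomass up NO; shoreline vegetation loss yes; macroinvertebrate diversity down yes; sediment load up yes; pH up yes
(D) agricultural runoff — algal biomass up yes (through water clarity down → dissolved oxygen up → algal biomass up); shoreline vegetation loss yes; macroinvertebrate diversity down yes (through water clarity down → dissolved oxygen up → macroinvertebrate diversity down); sediment load up yes; pH up yes
(D) alone accounts for all the evidence.

D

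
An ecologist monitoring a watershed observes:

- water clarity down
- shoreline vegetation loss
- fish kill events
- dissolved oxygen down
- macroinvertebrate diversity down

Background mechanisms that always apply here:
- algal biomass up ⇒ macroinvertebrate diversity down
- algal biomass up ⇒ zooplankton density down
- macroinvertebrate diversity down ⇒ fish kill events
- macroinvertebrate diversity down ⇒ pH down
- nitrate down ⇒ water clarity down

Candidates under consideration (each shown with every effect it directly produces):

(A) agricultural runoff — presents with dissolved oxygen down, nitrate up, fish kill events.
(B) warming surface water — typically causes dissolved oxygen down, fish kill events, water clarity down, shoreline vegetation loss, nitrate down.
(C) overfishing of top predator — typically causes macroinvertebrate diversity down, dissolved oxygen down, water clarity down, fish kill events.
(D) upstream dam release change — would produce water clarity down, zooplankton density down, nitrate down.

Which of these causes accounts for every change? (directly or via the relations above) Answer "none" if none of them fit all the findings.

Checking each candidate against the observations:
(A) agricultural runoff — water clarity down ✗; shoreline vegetation loss ✗; fish kill events ✓; dissolved oxygen down ✓; macroinvertebrate diversity down ✗
(B) warming surface water — does not account for macroinvertebrate diversity down
(C) overfishing of top predator — water clarity down ✓; shoreline vegetation loss ✗; fish kill events ✓; dissolved oxygen down ✓; macroinvertebrate diversity down ✓
(D) upstream dam release change — water clarity down ✓; shoreline vegetation loss ✗; fish kill events ✗; dissolved oxygen down ✗; macroinvertebrate diversity down ✗
Every candidate fails on at least one observation.

none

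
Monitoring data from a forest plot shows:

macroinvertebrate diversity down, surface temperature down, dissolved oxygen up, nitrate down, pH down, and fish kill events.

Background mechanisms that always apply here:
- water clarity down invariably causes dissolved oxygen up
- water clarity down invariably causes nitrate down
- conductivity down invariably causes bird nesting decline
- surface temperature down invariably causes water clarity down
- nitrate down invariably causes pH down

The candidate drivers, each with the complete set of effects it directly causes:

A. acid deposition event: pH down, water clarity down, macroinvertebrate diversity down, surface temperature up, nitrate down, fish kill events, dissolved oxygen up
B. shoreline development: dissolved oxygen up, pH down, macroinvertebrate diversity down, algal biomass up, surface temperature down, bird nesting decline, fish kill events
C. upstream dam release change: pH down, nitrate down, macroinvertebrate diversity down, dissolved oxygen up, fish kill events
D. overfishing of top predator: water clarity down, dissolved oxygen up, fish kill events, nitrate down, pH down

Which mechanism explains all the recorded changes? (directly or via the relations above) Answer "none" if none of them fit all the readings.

B

Per-candidate check:
(A) acid deposition event — fails on surface temperature down (predicts surface temperature up, not surface temperature down)
(B) shoreline development — accounts for every observation (nitrate down through surface temperature down → water clarity down → nitrate down)
(C) upstream dam release change — macroinvertebrate diversity down +; surface temperature down -; dissolved oxygen up +; nitrate down +; pH down +; fish kill events +
(D) overfishing of top predator — macroinvertebrate diversity down -; surface temperature down -; dissolved oxygen up +; nitrate down +; pH down +; fish kill events +
(B) alone accounts for all the evidence.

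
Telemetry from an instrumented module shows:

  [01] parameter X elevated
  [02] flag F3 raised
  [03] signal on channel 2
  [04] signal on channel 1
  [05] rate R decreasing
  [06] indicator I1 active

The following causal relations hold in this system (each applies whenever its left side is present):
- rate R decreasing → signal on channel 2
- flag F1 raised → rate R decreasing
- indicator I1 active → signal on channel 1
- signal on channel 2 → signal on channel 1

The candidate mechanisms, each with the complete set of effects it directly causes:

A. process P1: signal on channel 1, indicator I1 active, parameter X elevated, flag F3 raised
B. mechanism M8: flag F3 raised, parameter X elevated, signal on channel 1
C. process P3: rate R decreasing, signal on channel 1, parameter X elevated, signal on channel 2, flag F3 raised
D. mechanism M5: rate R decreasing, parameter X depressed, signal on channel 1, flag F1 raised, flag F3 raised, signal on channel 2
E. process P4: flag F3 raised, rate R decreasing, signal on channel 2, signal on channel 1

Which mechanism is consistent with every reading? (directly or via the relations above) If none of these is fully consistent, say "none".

none

Per-candidate check:
(A) process P1 — does not account for signal on channel 2, rate R decreasing
(B) mechanism M8 — does not account for signal on channel 2, rate R decreasing, indicator I1 active
(C) process P3 — parameter X elevated ✓; flag F3 raised ✓; signal on channel 2 ✓; signal on channel 1 ✓; rate R decreasing ✓; indicator I1 active ✗
(D) mechanism M5 — fails on parameter X elevated, indicator I1 active (predicts parameter X depressed, not parameter X elevated)
(E) process P4 — does not account for parameter X elevated, indicator I1 active
None of the listed candidates fits everything.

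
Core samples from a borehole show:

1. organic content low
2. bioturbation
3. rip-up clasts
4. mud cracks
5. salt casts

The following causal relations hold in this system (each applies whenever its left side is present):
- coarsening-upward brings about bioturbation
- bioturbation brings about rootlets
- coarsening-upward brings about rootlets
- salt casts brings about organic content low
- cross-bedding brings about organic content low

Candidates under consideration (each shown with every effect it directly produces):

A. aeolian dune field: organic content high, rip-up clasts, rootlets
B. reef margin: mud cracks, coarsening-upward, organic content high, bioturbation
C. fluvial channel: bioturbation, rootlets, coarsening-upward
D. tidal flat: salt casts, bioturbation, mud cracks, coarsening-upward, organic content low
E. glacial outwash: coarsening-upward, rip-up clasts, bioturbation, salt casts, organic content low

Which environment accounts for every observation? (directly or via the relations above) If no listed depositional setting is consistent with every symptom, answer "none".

For each candidate, compare predicted effects to what was observed:
(A) aeolian dune field — fails on organic content low, bioturbation, mud cracks, salt casts (predicts organic content high, not organic content low)
(B) reef margin — organic content low -; bioturbation +; rip-up clasts -; mud cracks +; salt casts -
(C) fluvial channel — does not account for organic content low, rip-up clasts, mud cracks, salt casts
(D) tidal flat — does not account for rip-up clasts
(E) glacial outwash — does not account for mud cracks
None of the listed candidates fits everything.

none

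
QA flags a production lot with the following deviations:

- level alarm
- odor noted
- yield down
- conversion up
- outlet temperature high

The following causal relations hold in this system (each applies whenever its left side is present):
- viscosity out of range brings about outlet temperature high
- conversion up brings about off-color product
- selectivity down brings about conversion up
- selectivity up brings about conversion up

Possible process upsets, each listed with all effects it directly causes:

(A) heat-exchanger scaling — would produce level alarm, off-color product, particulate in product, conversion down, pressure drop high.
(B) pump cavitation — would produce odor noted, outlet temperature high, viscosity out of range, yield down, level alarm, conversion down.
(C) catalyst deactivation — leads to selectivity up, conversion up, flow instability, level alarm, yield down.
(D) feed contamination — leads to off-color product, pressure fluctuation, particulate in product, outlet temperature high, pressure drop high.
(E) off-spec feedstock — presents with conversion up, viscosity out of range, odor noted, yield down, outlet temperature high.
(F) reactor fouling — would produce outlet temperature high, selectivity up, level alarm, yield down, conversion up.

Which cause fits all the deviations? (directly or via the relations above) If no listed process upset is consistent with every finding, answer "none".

none

Per-candidate check:
(A) heat-exchanger scaling — fails on odor noted, yield down, conversion up, outlet temperature high (predicts conversion down, not conversion up)
(B) pump cavitation — fails on conversion up (predicts conversion down, not conversion up)
(C) catalyst deactivation — does not account for odor noted, outlet temperature high
(D) feed contamination — does not account for level alarm, odor noted, yield down, conversion up
(E) off-spec feedstock — does not account for level alarm
(F) reactor fouling — level alarm ✓; odor noted ✗; yield down ✓; conversion up ✓; outlet temperature high ✓
No candidate is consistent with all observations.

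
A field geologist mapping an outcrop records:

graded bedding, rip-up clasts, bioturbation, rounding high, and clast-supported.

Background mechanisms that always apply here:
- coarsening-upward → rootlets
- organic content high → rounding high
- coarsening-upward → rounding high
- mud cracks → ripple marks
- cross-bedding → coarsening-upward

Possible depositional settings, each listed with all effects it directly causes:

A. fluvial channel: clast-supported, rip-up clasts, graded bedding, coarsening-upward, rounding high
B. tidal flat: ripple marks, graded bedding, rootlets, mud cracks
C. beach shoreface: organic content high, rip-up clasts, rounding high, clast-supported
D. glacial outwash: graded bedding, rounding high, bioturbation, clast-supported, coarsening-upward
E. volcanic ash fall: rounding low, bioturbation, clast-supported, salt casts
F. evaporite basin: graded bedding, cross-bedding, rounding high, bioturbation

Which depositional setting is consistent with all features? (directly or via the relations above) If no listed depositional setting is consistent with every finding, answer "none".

none

Testing each hypothesis:
(A) fluvial channel — does not account for bioturbation
(B) tidal flat — graded bedding match; rip-up clasts miss; bioturbation miss; rounding high miss; clast-supported miss
(C) beach shoreface — graded bedding miss; rip-up clasts match; bioturbation miss; rounding high match; clast-supported match
(D) glacial outwash — graded bedding match; rip-up clasts miss; bioturbation match; rounding high match; clast-supported match
(E) volcanic ash fall — fails on graded bedding, rip-up clasts, rounding high (predicts rounding low, not rounding high)
(F) evaporite basin — graded bedding match; rip-up clasts miss; bioturbation match; rounding high match; clast-supported miss
No candidate is consistent with all observations.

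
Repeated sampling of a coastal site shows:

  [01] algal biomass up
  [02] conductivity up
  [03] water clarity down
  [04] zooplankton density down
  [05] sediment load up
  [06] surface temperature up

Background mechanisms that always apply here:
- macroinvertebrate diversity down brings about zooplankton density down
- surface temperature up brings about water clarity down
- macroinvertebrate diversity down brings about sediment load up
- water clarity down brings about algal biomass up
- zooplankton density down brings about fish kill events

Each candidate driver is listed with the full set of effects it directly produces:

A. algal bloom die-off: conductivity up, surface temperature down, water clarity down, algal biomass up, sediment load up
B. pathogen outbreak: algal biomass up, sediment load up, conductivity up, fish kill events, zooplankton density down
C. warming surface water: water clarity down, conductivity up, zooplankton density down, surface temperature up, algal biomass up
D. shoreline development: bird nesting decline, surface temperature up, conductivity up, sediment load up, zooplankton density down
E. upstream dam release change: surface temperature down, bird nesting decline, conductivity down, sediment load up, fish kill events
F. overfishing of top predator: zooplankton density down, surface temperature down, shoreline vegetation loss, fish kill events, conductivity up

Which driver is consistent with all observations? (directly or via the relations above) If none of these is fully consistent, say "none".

D

Testing each hypothesis:
(A) algal bloom die-off — fails on zooplankton density down, surface temperature up (predicts surface temperature down, not surface temperature up)
(B) pathogen outbreak — does not account for water clarity down, surface temperature up
(C) warming surface water — algal biomass up yes; conductivity up yes; water clarity down yes; zooplankton density down yes; sediment load up NO; surface temperature up yes
(D) shoreline development — algal biomass up yes (via surface temperature up → water clarity down → algal biomass up); conductivity up yes; water clarity down yes (via surface temperature up → water clarity down); zooplankton density down yes; sediment load up yes; surface temperature up yes
(E) upstream dam release change — algal biomass up NO; conductivity up NO; water clarity down NO; zooplankton density down NO; sediment load up yes; surface temperature up NO
(F) overfishing of top predator — algal biomass up NO; conductivity up yes; water clarity down NO; zooplankton density down yes; sediment load up NO; surface temperature up NO
Only (D) is consistent with every observation.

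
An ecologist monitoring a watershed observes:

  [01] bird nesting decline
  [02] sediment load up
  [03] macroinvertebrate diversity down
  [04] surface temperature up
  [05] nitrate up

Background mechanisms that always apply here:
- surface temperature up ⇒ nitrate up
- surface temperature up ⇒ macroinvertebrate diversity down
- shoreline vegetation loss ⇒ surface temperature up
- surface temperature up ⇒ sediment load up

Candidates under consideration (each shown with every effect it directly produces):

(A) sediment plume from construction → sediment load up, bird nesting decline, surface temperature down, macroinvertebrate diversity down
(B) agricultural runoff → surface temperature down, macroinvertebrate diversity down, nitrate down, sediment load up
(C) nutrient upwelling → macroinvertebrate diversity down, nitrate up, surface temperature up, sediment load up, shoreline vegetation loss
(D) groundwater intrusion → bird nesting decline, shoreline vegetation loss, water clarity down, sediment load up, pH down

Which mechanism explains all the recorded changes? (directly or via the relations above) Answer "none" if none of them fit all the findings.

D

Per-candidate check:
(A) sediment plume from construction — fails on surface temperature up, nitrate up (predicts surface temperature down, not surface temperature up)
(B) agricultural runoff — fails on bird nesting decline, surface temperature up, nitrate up (predicts surface temperature down, not surface temperature up; predicts nitrate down, not nitrate up)
(C) nutrient upwelling — does not account for bird nesting decline
(D) groundwater intrusion — accounts for every observation (macroinvertebrate diversity down by shoreline vegetation loss → surface temperature up → macroinvertebrate diversity down)
(D) alone accounts for all the evidence.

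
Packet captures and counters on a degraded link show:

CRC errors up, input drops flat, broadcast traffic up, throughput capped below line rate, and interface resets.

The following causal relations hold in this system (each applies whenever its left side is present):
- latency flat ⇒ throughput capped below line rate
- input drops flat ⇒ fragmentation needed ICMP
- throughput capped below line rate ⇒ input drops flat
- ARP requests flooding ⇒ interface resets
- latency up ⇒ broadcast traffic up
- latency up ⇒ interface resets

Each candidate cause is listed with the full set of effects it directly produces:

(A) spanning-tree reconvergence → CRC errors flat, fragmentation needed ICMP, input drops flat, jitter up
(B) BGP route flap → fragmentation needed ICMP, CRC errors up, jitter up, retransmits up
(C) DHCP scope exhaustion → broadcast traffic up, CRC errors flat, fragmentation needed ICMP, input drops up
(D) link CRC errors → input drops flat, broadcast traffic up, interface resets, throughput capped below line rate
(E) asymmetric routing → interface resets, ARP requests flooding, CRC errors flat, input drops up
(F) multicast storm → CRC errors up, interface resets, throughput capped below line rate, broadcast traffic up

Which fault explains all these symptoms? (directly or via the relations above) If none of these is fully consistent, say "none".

Per-candidate check:
(A) spanning-tree reconvergence — CRC errors up miss; input drops flat match; broadcast traffic up miss; throughput capped below line rate miss; interface resets miss
(B) BGP route flap — CRC errors up match; input drops flat miss; broadcast traffic up miss; throughput capped below line rate miss; interface resets miss
(C) DHCP scope exhaustion — CRC errors up miss; input drops flat miss; broadcast traffic up match; throughput capped below line rate miss; interface resets miss
(D) link CRC errors — CRC errors up miss; input drops flat match; broadcast traffic up match; throughput capped below line rate match; interface resets match
(E) asymmetric routing — CRC errors up miss; input drops flat miss; broadcast traffic up miss; throughput capped below line rate miss; interface resets match
(F) multicast storm — accounts for every observation (input drops flat through throughput capped below line rate → input drops flat)
(F) alone accounts for all the evidence.

F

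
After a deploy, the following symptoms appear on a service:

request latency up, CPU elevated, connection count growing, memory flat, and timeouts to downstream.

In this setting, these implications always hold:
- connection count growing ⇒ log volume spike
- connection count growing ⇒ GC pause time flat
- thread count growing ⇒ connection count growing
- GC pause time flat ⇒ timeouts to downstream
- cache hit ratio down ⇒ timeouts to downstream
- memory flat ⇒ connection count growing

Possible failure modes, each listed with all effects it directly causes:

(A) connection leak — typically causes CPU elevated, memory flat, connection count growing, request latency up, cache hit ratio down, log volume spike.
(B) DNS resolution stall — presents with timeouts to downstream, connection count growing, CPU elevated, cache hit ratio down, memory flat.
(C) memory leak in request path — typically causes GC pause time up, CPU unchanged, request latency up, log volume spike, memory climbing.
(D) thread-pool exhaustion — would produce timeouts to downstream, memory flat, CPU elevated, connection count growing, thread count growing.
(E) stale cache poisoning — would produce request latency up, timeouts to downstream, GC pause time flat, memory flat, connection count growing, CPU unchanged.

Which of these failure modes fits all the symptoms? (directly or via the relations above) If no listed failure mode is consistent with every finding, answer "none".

A

Checking each candidate against the observations:
(A) connection leak — accounts for every observation (timeouts to downstream through cache hit ratio down → timeouts to downstream)
(B) DNS resolution stall — request latency up -; CPU elevated +; connection count growing +; memory flat +; timeouts to downstream +
(C) memory leak in request path — request latency up +; CPU elevated -; connection count growing -; memory flat -; timeouts to downstream -
(D) thread-pool exhaustion — request latency up -; CPU elevated +; connection count growing +; memory flat +; timeouts to downstream +
(E) stale cache poisoning — request latency up +; CPU elevated -; connection count growing +; memory flat +; timeouts to downstream +
(A) alone accounts for all the evidence.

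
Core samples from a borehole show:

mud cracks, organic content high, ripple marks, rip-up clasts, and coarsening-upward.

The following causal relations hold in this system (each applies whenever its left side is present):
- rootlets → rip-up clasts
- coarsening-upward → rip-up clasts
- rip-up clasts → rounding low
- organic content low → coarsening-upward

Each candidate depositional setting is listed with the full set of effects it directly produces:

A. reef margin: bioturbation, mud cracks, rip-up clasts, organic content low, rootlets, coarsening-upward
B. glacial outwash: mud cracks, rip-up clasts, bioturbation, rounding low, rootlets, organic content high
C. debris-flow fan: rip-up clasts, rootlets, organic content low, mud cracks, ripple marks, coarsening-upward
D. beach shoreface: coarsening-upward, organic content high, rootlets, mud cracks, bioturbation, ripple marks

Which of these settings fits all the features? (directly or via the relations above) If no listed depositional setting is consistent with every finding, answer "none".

D

Testing each hypothesis:
(A) reef margin — fails on organic content high, ripple marks (predicts organic content low, not organic content high)
(B) glacial outwash — mud cracks yes; organic content high yes; ripple marks NO; rip-up clasts yes; coarsening-upward NO
(C) debris-flow fan — fails on organic content high (predicts organic content low, not organic content high)
(D) beach shoreface — accounts for every observation (rip-up clasts via rootlets → rip-up clasts)
Only (D) is consistent with every observation.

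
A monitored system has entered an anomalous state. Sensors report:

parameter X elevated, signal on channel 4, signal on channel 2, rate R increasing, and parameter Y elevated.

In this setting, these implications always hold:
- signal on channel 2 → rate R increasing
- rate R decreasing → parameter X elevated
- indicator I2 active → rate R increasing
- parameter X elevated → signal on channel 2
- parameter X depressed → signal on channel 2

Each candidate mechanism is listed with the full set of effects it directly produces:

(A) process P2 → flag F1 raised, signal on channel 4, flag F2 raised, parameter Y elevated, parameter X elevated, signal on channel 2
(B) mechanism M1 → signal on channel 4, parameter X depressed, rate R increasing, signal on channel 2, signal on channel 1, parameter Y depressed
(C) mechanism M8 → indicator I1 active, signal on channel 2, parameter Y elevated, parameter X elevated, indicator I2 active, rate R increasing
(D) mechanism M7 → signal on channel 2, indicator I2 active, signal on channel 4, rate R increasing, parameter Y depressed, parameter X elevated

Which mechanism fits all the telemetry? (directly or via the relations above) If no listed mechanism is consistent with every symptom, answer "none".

A

Testing each hypothesis:
(A) process P2 — parameter X elevated yes; signal on channel 4 yes; signal on channel 2 yes; rate R increasing yes (through signal on channel 2 → rate R increasing); parameter Y elevated yes
(B) mechanism M1 — fails on parameter X elevated, parameter Y elevated (predicts parameter X depressed, not parameter X elevated; predicts parameter Y depressed, not parameter Y elevated)
(C) mechanism M8 — does not account for signal on channel 4
(D) mechanism M7 — fails on parameter Y elevated (predicts parameter Y depressed, not parameter Y elevated)
(A) alone accounts for all the evidence.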